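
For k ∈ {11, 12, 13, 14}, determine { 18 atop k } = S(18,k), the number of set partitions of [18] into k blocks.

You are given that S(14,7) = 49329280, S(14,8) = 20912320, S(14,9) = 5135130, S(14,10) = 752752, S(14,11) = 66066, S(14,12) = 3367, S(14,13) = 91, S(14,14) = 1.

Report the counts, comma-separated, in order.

[15] T[15,8]:8*20912320+49329280=216627840 · T[15,9]:9*5135130+20912320=67128490 · T[15,10]:10*752752+5135130=12662650 · T[15,11]:11*66066+752752=1479478 · T[15,12]:12*3367+66066=106470 · T[15,13]:13*91+3367=4550 · T[15,14]:14*1+91=105
[16] T[16,9]:9*67128490+216627840=820784250 · T[16,10]:10*12662650+67128490=193754990 · T[16,11]:11*1479478+12662650=28936908 · T[16,12]:12*106470+1479478=2757118 · T[16,13]:13*4550+106470=165620 · T[16,14]:14*105+4550=6020
[17] T[17,10]:10*193754990+820784250=2758334150 · T[17,11]:11*28936908+193754990=512060978 · T[17,12]:12*2757118+28936908=62022324 · T[17,13]:13*165620+2757118=4910178 · T[17,14]:14*6020+165620=249900
[18] T[18,11]:11*512060978+2758334150=8391004908 · T[18,12]:12*62022324+512060978=1256328866 · T[18,13]:13*4910178+62022324=125854638 · T[18,14]:14*249900+4910178=8408778
Read S(18,11) = 8391004908, S(18,12) = 1256328866, S(18,13) = 125854638, S(18,14) = 8408778.

8391004908, 1256328866, 125854638, 8408778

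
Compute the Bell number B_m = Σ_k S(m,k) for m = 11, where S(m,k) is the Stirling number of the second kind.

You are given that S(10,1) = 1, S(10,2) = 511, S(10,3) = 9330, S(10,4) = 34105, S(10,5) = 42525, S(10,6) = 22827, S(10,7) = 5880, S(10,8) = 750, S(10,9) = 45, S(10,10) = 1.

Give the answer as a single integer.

row 11: T[11][1]=1·1+0=1  T[11][2]=2·511+1=1023  T[11][3]=3·9330+511=28501  T[11][4]=4·34105+9330=145750  T[11][5]=5·42525+34105=246730  T[11][6]=6·22827+42525=179487  T[11][7]=7·5880+22827=63987  T[11][8]=8·750+5880=11880  T[11][9]=9·45+750=1155  T[11][10]=10·1+45=55  T[11][11]=11·0+1=1
B_11 = ΣS(11,k) = 1+1023+28501+145750+246730+179487+63987+11880+1155+55+1 = 678570

678570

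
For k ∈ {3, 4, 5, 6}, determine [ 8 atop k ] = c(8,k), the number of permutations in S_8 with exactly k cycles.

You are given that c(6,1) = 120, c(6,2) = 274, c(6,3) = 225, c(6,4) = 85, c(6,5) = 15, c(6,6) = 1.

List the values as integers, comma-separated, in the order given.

13132, 6769, 1960, 322

row 7: T[7][2]=6·274+120=1764  T[7][3]=6·225+274=1624  T[7][4]=6·85+225=735  T[7][5]=6·15+85=175  T[7][6]=6·1+15=21
row 8: T[8][3]=7·1624+1764=13132  T[8][4]=7·735+1624=6769  T[8][5]=7·175+735=1960  T[8][6]=7·21+175=322
Read c(8,3) = 13132, c(8,4) = 6769, c(8,5) = 1960, c(8,6) = 322.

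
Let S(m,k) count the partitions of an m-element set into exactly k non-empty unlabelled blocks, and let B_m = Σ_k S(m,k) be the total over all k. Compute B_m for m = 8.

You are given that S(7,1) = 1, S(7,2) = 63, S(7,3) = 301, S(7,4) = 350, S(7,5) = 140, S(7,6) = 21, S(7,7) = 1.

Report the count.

@8  (8,1):1·1+0→1, (8,2):63·2+1→127, (8,3):301·3+63→966, (8,4):350·4+301→1701, (8,5):140·5+350→1050, (8,6):21·6+140→266, (8,7):1·7+21→28, (8,8):0·8+1→1
B_8 = ΣS(8,k) = 1+127+966+1701+1050+266+28+1 = 4140

4140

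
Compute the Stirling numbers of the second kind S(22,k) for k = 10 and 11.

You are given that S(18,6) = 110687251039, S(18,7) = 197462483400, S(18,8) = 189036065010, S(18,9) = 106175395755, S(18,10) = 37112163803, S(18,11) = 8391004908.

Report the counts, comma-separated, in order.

835143799377954, 366282500870286

row 19: T[19][7]=7·197462483400+110687251039=1492924634839  T[19][8]=8·189036065010+197462483400=1709751003480  T[19][9]=9·106175395755+189036065010=1144614626805  T[19][10]=10·37112163803+106175395755=477297033785  T[19][11]=11·8391004908+37112163803=129413217791
row 20: T[20][8]=8·1709751003480+1492924634839=15170932662679  T[20][9]=9·1144614626805+1709751003480=12011282644725  T[20][10]=10·477297033785+1144614626805=5917584964655  T[20][11]=11·129413217791+477297033785=1900842429486
row 21: T[21][9]=9·12011282644725+15170932662679=123272476465204  T[21][10]=10·5917584964655+12011282644725=71187132291275  T[21][11]=11·1900842429486+5917584964655=26826851689001
row 22: T[22][10]=10·71187132291275+123272476465204=835143799377954  T[22][11]=11·26826851689001+71187132291275=366282500870286
Read S(22,10) = 835143799377954, S(22,11) = 366282500870286.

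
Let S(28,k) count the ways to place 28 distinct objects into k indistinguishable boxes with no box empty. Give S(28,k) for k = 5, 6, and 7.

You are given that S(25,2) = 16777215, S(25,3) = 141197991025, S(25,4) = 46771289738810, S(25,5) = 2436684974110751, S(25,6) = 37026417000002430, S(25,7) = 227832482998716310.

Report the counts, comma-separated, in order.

307440364830580800, 8220146115188676396, 82892803728383735268

row 26: T[26][3]=3·141197991025+16777215=423610750290  T[26][4]=4·46771289738810+141197991025=187226356946265  T[26][5]=5·2436684974110751+46771289738810=12230196160292565  T[26][6]=6·37026417000002430+2436684974110751=224595186974125331  T[26][7]=7·227832482998716310+37026417000002430=1631853797991016600
row 27: T[27][4]=4·187226356946265+423610750290=749329038535350  T[27][5]=5·12230196160292565+187226356946265=61338207158409090  T[27][6]=6·224595186974125331+12230196160292565=1359801318005044551  T[27][7]=7·1631853797991016600+224595186974125331=11647571772911241531
row 28: T[28][5]=5·61338207158409090+749329038535350=307440364830580800  T[28][6]=6·1359801318005044551+61338207158409090=8220146115188676396  T[28][7]=7·11647571772911241531+1359801318005044551=82892803728383735268
Read S(28,5) = 307440364830580800, S(28,6) = 8220146115188676396, S(28,7) = 82892803728383735268.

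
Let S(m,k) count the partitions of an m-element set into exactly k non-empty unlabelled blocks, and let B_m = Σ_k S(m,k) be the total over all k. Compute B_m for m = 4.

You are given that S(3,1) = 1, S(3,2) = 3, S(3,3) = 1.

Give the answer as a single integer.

15

i=4: T(4,1)=0+1·1=1 | T(4,2)=1+2·3=7 | T(4,3)=3+3·1=6 | T(4,4)=1+4·0=1
B_4 = ΣS(4,k) = 1+7+6+1 = 15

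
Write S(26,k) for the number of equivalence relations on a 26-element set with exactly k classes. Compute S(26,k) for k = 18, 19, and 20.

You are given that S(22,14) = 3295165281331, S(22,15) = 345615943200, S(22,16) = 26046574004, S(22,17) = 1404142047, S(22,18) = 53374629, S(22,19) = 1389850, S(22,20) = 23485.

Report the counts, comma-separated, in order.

107025546101760, 6433839018750, 290622864675

[23] T[23,15]:15*345615943200+3295165281331=8479404429331 · T[23,16]:16*26046574004+345615943200=762361127264 · T[23,17]:17*1404142047+26046574004=49916988803 · T[23,18]:18*53374629+1404142047=2364885369 · T[23,19]:19*1389850+53374629=79781779 · T[23,20]:20*23485+1389850=1859550
[24] T[24,16]:16*762361127264+8479404429331=20677182465555 · T[24,17]:17*49916988803+762361127264=1610949936915 · T[24,18]:18*2364885369+49916988803=92484925445 · T[24,19]:19*79781779+2364885369=3880739170 · T[24,20]:20*1859550+79781779=116972779
[25] T[25,17]:17*1610949936915+20677182465555=48063331393110 · T[25,18]:18*92484925445+1610949936915=3275678594925 · T[25,19]:19*3880739170+92484925445=166218969675 · T[25,20]:20*116972779+3880739170=6220194750
[26] T[26,18]:18*3275678594925+48063331393110=107025546101760 · T[26,19]:19*166218969675+3275678594925=6433839018750 · T[26,20]:20*6220194750+166218969675=290622864675
Read S(26,18) = 107025546101760, S(26,19) = 6433839018750, S(26,20) = 290622864675.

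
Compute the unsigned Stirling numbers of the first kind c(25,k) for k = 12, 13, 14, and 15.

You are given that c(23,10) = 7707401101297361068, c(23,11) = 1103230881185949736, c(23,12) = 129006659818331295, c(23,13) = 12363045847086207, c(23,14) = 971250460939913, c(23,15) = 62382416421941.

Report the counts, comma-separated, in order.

130770928736755873500, 13990945200239106865, 1246200069070215000, 92446911376173550

row 24: T[24][11]=23·1103230881185949736+7707401101297361068=33081711368574204996  T[24][12]=23·129006659818331295+1103230881185949736=4070384057007569521  T[24][13]=23·12363045847086207+129006659818331295=413356714301314056  T[24][14]=23·971250460939913+12363045847086207=34701806448704206  T[24][15]=23·62382416421941+971250460939913=2406046038644556
row 25: T[25][12]=24·4070384057007569521+33081711368574204996=130770928736755873500  T[25][13]=24·413356714301314056+4070384057007569521=13990945200239106865  T[25][14]=24·34701806448704206+413356714301314056=1246200069070215000  T[25][15]=24·2406046038644556+34701806448704206=92446911376173550
Read c(25,12) = 130770928736755873500, c(25,13) = 13990945200239106865, c(25,14) = 1246200069070215000, c(25,15) = 92446911376173550.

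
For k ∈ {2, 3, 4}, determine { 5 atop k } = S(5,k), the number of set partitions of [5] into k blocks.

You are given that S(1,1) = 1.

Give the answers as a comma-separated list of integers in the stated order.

15, 25, 10

i=2: T(2,1)=0+1·1=1 | T(2,2)=1+2·0=1
i=3: T(3,1)=0+1·1=1 | T(3,2)=1+2·1=3 | T(3,3)=1+3·0=1
i=4: T(4,1)=0+1·1=1 | T(4,2)=1+2·3=7 | T(4,3)=3+3·1=6 | T(4,4)=1+4·0=1
i=5: T(5,2)=1+2·7=15 | T(5,3)=7+3·6=25 | T(5,4)=6+4·1=10
Read S(5,2) = 15, S(5,3) = 25, S(5,4) = 10.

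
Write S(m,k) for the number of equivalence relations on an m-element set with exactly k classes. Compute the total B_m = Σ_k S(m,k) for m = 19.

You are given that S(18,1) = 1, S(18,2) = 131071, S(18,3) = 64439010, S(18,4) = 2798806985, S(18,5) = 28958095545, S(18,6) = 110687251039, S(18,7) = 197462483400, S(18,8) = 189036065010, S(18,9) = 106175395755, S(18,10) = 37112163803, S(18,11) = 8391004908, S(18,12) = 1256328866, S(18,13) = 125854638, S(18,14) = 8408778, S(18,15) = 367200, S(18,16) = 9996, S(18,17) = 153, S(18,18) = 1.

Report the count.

5832742205057

i=19: T(19,1)=0+1·1=1 | T(19,2)=1+2·131071=262143 | T(19,3)=131071+3·64439010=193448101 | T(19,4)=64439010+4·2798806985=11259666950 | T(19,5)=2798806985+5·28958095545=147589284710 | T(19,6)=28958095545+6·110687251039=693081601779 | T(19,7)=110687251039+7·197462483400=1492924634839 | T(19,8)=197462483400+8·189036065010=1709751003480 | T(19,9)=189036065010+9·106175395755=1144614626805 | T(19,10)=106175395755+10·37112163803=477297033785 | T(19,11)=37112163803+11·8391004908=129413217791 | T(19,12)=8391004908+12·1256328866=23466951300 | T(19,13)=1256328866+13·125854638=2892439160 | T(19,14)=125854638+14·8408778=243577530 | T(19,15)=8408778+15·367200=13916778 | T(19,16)=367200+16·9996=527136 | T(19,17)=9996+17·153=12597 | T(19,18)=153+18·1=171 | T(19,19)=1+19·0=1
B_19 = ΣS(19,k) = 1+262143+193448101+11259666950+147589284710+693081601779+1492924634839+1709751003480+1144614626805+477297033785+129413217791+23466951300+2892439160+243577530+13916778+527136+12597+171+1 = 5832742205057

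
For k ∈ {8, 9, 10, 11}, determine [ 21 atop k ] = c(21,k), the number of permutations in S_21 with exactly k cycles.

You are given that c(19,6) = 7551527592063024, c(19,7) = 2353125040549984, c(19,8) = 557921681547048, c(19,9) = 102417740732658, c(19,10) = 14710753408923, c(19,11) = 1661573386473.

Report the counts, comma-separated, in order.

[20] T[20,7]:19*2353125040549984+7551527592063024=52260903362512720 · T[20,8]:19*557921681547048+2353125040549984=12953636989943896 · T[20,9]:19*102417740732658+557921681547048=2503858755467550 · T[20,10]:19*14710753408923+102417740732658=381922055502195 · T[20,11]:19*1661573386473+14710753408923=46280647751910
[21] T[21,8]:20*12953636989943896+52260903362512720=311333643161390640 · T[21,9]:20*2503858755467550+12953636989943896=63030812099294896 · T[21,10]:20*381922055502195+2503858755467550=10142299865511450 · T[21,11]:20*46280647751910+381922055502195=1307535010540395
Read c(21,8) = 311333643161390640, c(21,9) = 63030812099294896, c(21,10) = 10142299865511450, c(21,11) = 1307535010540395.

311333643161390640, 63030812099294896, 10142299865511450, 1307535010540395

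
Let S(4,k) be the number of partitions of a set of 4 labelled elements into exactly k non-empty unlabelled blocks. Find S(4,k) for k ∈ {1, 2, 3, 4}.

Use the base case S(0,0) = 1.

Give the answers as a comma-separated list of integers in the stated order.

i=1: T(1,1)=1+1·0=1
i=2: T(2,1)=0+1·1=1 | T(2,2)=1+2·0=1
i=3: T(3,1)=0+1·1=1 | T(3,2)=1+2·1=3 | T(3,3)=1+3·0=1
i=4: T(4,1)=0+1·1=1 | T(4,2)=1+2·3=7 | T(4,3)=3+3·1=6 | T(4,4)=1+4·0=1
Read S(4,1) = 1, S(4,2) = 7, S(4,3) = 6, S(4,4) = 1.

1, 7, 6, 1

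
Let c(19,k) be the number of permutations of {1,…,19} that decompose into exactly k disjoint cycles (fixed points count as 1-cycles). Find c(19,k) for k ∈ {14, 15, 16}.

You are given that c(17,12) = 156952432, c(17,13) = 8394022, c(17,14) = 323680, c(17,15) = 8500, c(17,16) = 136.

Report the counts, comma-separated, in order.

549789282, 22323822, 662796

[18] T[18,13]:17*8394022+156952432=299650806 · T[18,14]:17*323680+8394022=13896582 · T[18,15]:17*8500+323680=468180 · T[18,16]:17*136+8500=10812
[19] T[19,14]:18*13896582+299650806=549789282 · T[19,15]:18*468180+13896582=22323822 · T[19,16]:18*10812+468180=662796
Read c(19,14) = 549789282, c(19,15) = 22323822, c(19,16) = 662796.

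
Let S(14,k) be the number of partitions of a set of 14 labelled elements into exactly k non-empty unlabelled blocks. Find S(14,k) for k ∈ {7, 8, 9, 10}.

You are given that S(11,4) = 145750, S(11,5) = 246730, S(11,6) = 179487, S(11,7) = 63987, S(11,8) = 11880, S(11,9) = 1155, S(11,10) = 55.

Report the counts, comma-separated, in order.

49329280, 20912320, 5135130, 752752

row 12: T[12][5]=5·246730+145750=1379400  T[12][6]=6·179487+246730=1323652  T[12][7]=7·63987+179487=627396  T[12][8]=8·11880+63987=159027  T[12][9]=9·1155+11880=22275  T[12][10]=10·55+1155=1705
row 13: T[13][6]=6·1323652+1379400=9321312  T[13][7]=7·627396+1323652=5715424  T[13][8]=8·159027+627396=1899612  T[13][9]=9·22275+159027=359502  T[13][10]=10·1705+22275=39325
row 14: T[14][7]=7·5715424+9321312=49329280  T[14][8]=8·1899612+5715424=20912320  T[14][9]=9·359502+1899612=5135130  T[14][10]=10·39325+359502=752752
Read S(14,7) = 49329280, S(14,8) = 20912320, S(14,9) = 5135130, S(14,10) = 752752.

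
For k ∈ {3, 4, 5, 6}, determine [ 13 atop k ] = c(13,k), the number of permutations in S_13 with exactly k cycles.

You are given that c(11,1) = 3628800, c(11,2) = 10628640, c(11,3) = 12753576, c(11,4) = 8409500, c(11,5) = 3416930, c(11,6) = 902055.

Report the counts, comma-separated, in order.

1931559552, 1414014888, 657206836, 206070150

i=12: T(12,2)=3628800+11·10628640=120543840 | T(12,3)=10628640+11·12753576=150917976 | T(12,4)=12753576+11·8409500=105258076 | T(12,5)=8409500+11·3416930=45995730 | T(12,6)=3416930+11·902055=13339535
i=13: T(13,3)=120543840+12·150917976=1931559552 | T(13,4)=150917976+12·105258076=1414014888 | T(13,5)=105258076+12·45995730=657206836 | T(13,6)=45995730+12·13339535=206070150
Read c(13,3) = 1931559552, c(13,4) = 1414014888, c(13,5) = 657206836, c(13,6) = 206070150.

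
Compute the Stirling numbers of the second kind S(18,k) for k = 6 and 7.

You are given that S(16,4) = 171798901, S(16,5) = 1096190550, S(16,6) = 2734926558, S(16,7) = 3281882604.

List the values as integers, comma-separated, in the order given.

i=17: T(17,5)=171798901+5·1096190550=5652751651 | T(17,6)=1096190550+6·2734926558=17505749898 | T(17,7)=2734926558+7·3281882604=25708104786
i=18: T(18,6)=5652751651+6·17505749898=110687251039 | T(18,7)=17505749898+7·25708104786=197462483400
Read S(18,6) = 110687251039, S(18,7) = 197462483400.

110687251039, 197462483400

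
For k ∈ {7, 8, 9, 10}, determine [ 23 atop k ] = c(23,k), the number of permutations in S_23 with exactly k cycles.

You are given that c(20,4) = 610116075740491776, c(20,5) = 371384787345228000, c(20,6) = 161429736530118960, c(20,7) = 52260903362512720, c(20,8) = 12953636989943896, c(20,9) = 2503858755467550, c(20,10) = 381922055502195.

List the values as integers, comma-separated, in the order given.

row 21: T[21][5]=20·371384787345228000+610116075740491776=8037811822645051776  T[21][6]=20·161429736530118960+371384787345228000=3599979517947607200  T[21][7]=20·52260903362512720+161429736530118960=1206647803780373360  T[21][8]=20·12953636989943896+52260903362512720=311333643161390640  T[21][9]=20·2503858755467550+12953636989943896=63030812099294896  T[21][10]=20·381922055502195+2503858755467550=10142299865511450
row 22: T[22][6]=21·3599979517947607200+8037811822645051776=83637381699544802976  T[22][7]=21·1206647803780373360+3599979517947607200=28939583397335447760  T[22][8]=21·311333643161390640+1206647803780373360=7744654310169576800  T[22][9]=21·63030812099294896+311333643161390640=1634980697246583456  T[22][10]=21·10142299865511450+63030812099294896=276019109275035346
row 23: T[23][7]=22·28939583397335447760+83637381699544802976=720308216440924653696  T[23][8]=22·7744654310169576800+28939583397335447760=199321978221066137360  T[23][9]=22·1634980697246583456+7744654310169576800=43714229649594412832  T[23][10]=22·276019109275035346+1634980697246583456=7707401101297361068
Read c(23,7) = 720308216440924653696, c(23,8) = 199321978221066137360, c(23,9) = 43714229649594412832, c(23,10) = 7707401101297361068.

720308216440924653696, 199321978221066137360, 43714229649594412832, 7707401101297361068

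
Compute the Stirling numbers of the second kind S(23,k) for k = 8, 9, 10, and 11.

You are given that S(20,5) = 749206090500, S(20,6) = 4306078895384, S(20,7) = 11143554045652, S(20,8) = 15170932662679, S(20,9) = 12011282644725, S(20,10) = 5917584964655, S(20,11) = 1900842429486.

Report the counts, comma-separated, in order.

i=21: T(21,6)=749206090500+6·4306078895384=26585679462804 | T(21,7)=4306078895384+7·11143554045652=82310957214948 | T(21,8)=11143554045652+8·15170932662679=132511015347084 | T(21,9)=15170932662679+9·12011282644725=123272476465204 | T(21,10)=12011282644725+10·5917584964655=71187132291275 | T(21,11)=5917584964655+11·1900842429486=26826851689001
i=22: T(22,7)=26585679462804+7·82310957214948=602762379967440 | T(22,8)=82310957214948+8·132511015347084=1142399079991620 | T(22,9)=132511015347084+9·123272476465204=1241963303533920 | T(22,10)=123272476465204+10·71187132291275=835143799377954 | T(22,11)=71187132291275+11·26826851689001=366282500870286
i=23: T(23,8)=602762379967440+8·1142399079991620=9741955019900400 | T(23,9)=1142399079991620+9·1241963303533920=12320068811796900 | T(23,10)=1241963303533920+10·835143799377954=9593401297313460 | T(23,11)=835143799377954+11·366282500870286=4864251308951100
Read S(23,8) = 9741955019900400, S(23,9) = 12320068811796900, S(23,10) = 9593401297313460, S(23,11) = 4864251308951100.

9741955019900400, 12320068811796900, 9593401297313460, 4864251308951100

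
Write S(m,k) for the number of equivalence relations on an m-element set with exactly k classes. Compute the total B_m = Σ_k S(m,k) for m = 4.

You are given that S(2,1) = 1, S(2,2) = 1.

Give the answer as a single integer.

15

row 3: T[3][1]=1·1+0=1  T[3][2]=2·1+1=3  T[3][3]=3·0+1=1
row 4: T[4][1]=1·1+0=1  T[4][2]=2·3+1=7  T[4][3]=3·1+3=6  T[4][4]=4·0+1=1
B_4 = ΣS(4,k) = 1+7+6+1 = 15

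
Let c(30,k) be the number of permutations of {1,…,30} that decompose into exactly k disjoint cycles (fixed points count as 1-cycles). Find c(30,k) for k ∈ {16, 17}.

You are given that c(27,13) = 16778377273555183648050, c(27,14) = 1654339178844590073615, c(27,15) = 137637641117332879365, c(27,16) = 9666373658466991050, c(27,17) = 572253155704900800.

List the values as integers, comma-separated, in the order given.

691254538651580660999025, 48487623689430693038025

row 28: T[28][14]=27·1654339178844590073615+16778377273555183648050=61445535102359115635655  T[28][15]=27·137637641117332879365+1654339178844590073615=5370555489012577816470  T[28][16]=27·9666373658466991050+137637641117332879365=398629729895941637715  T[28][17]=27·572253155704900800+9666373658466991050=25117208862499312650
row 29: T[29][15]=28·5370555489012577816470+61445535102359115635655=211821088794711294496815  T[29][16]=28·398629729895941637715+5370555489012577816470=16532187926098943672490  T[29][17]=28·25117208862499312650+398629729895941637715=1101911578045922391915
row 30: T[30][16]=29·16532187926098943672490+211821088794711294496815=691254538651580660999025  T[30][17]=29·1101911578045922391915+16532187926098943672490=48487623689430693038025
Read c(30,16) = 691254538651580660999025, c(30,17) = 48487623689430693038025.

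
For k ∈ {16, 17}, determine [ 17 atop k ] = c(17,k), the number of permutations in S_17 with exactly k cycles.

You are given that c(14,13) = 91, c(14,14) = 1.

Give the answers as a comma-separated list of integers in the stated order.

136, 1

[15] T[15,14]:14*1+91=105 · T[15,15]:14*0+1=1
[16] T[16,15]:15*1+105=120 · T[16,16]:15*0+1=1
[17] T[17,16]:16*1+120=136 · T[17,17]:16*0+1=1
Read c(17,16) = 136, c(17,17) = 1.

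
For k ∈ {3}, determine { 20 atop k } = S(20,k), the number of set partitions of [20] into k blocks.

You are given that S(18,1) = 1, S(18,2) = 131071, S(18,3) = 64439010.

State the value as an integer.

row 19: T[19][2]=2·131071+1=262143  T[19][3]=3·64439010+131071=193448101
row 20: T[20][3]=3·193448101+262143=580606446
Read S(20,3) = 580606446.

580606446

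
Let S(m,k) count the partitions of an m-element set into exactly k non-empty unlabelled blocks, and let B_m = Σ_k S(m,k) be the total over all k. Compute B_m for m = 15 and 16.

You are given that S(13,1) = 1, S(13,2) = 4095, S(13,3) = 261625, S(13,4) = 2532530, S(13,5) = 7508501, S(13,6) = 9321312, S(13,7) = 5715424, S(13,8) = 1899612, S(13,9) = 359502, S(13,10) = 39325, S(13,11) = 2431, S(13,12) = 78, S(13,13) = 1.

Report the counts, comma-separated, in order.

1382958545, 10480142147

r14: T_14,1=1×1+0=1; T_14,2=2×4095+1=8191; T_14,3=3×261625+4095=788970; T_14,4=4×2532530+261625=10391745; T_14,5=5×7508501+2532530=40075035; T_14,6=6×9321312+7508501=63436373; T_14,7=7×5715424+9321312=49329280; T_14,8=8×1899612+5715424=20912320; T_14,9=9×359502+1899612=5135130; T_14,10=10×39325+359502=752752; T_14,11=11×2431+39325=66066; T_14,12=12×78+2431=3367; T_14,13=13×1+78=91; T_14,14=14×0+1=1
r15: T_15,1=1×1+0=1; T_15,2=2×8191+1=16383; T_15,3=3×788970+8191=2375101; T_15,4=4×10391745+788970=42355950; T_15,5=5×40075035+10391745=210766920; T_15,6=6×63436373+40075035=420693273; T_15,7=7×49329280+63436373=408741333; T_15,8=8×20912320+49329280=216627840; T_15,9=9×5135130+20912320=67128490; T_15,10=10×752752+5135130=12662650; T_15,11=11×66066+752752=1479478; T_15,12=12×3367+66066=106470; T_15,13=13×91+3367=4550; T_15,14=14×1+91=105; T_15,15=15×0+1=1
r16: T_16,1=1×1+0=1; T_16,2=2×16383+1=32767; T_16,3=3×2375101+16383=7141686; T_16,4=4×42355950+2375101=171798901; T_16,5=5×210766920+42355950=1096190550; T_16,6=6×420693273+210766920=2734926558; T_16,7=7×408741333+420693273=3281882604; T_16,8=8×216627840+408741333=2141764053; T_16,9=9×67128490+216627840=820784250; T_16,10=10×12662650+67128490=193754990; T_16,11=11×1479478+12662650=28936908; T_16,12=12×106470+1479478=2757118; T_16,13=13×4550+106470=165620; T_16,14=14×105+4550=6020; T_16,15=15×1+105=120; T_16,16=16×0+1=1
B_15 = ΣS(15,k) = 1+16383+2375101+42355950+210766920+420693273+408741333+216627840+67128490+12662650+1479478+106470+4550+105+1 = 1382958545
B_16 = ΣS(16,k) = 1+32767+7141686+171798901+1096190550+2734926558+3281882604+2141764053+820784250+193754990+28936908+2757118+165620+6020+120+1 = 10480142147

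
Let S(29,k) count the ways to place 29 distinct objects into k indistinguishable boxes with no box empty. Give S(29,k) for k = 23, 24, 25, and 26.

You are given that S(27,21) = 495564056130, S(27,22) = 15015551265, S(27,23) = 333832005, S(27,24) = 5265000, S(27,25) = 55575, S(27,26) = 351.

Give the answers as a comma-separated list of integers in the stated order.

r28: T_28,22=22×15015551265+495564056130=825906183960; T_28,23=23×333832005+15015551265=22693687380; T_28,24=24×5265000+333832005=460192005; T_28,25=25×55575+5265000=6654375; T_28,26=26×351+55575=64701
r29: T_29,23=23×22693687380+825906183960=1347860993700; T_29,24=24×460192005+22693687380=33738295500; T_29,25=25×6654375+460192005=626551380; T_29,26=26×64701+6654375=8336601
Read S(29,23) = 1347860993700, S(29,24) = 33738295500, S(29,25) = 626551380, S(29,26) = 8336601.

1347860993700, 33738295500, 626551380, 8336601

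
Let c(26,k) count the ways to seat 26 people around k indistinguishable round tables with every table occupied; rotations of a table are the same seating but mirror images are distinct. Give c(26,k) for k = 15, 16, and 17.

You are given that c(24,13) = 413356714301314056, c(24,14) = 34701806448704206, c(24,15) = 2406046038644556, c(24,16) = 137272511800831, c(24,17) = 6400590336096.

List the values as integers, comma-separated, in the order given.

3557372853474553750, 234961569422786050, 12972753318542875

r25: T_25,14=24×34701806448704206+413356714301314056=1246200069070215000; T_25,15=24×2406046038644556+34701806448704206=92446911376173550; T_25,16=24×137272511800831+2406046038644556=5700586321864500; T_25,17=24×6400590336096+137272511800831=290886679867135
r26: T_26,15=25×92446911376173550+1246200069070215000=3557372853474553750; T_26,16=25×5700586321864500+92446911376173550=234961569422786050; T_26,17=25×290886679867135+5700586321864500=12972753318542875
Read c(26,15) = 3557372853474553750, c(26,16) = 234961569422786050, c(26,17) = 12972753318542875.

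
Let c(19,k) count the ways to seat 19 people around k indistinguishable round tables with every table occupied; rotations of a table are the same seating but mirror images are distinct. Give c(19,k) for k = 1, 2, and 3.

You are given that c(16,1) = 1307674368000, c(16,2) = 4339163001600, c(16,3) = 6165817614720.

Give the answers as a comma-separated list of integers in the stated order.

6402373705728000, 22376988058521600, 34012249593822720

[17] T[17,1]:16*1307674368000+0=20922789888000 · T[17,2]:16*4339163001600+1307674368000=70734282393600 · T[17,3]:16*6165817614720+4339163001600=102992244837120
[18] T[18,1]:17*20922789888000+0=355687428096000 · T[18,2]:17*70734282393600+20922789888000=1223405590579200 · T[18,3]:17*102992244837120+70734282393600=1821602444624640
[19] T[19,1]:18*355687428096000+0=6402373705728000 · T[19,2]:18*1223405590579200+355687428096000=22376988058521600 · T[19,3]:18*1821602444624640+1223405590579200=34012249593822720
Read c(19,1) = 6402373705728000, c(19,2) = 22376988058521600, c(19,3) = 34012249593822720.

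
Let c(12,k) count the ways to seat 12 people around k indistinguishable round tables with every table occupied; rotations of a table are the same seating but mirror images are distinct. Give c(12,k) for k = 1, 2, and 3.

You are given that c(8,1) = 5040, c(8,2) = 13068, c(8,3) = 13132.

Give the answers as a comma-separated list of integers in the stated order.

@9  (9,1):5040·8+0→40320, (9,2):13068·8+5040→109584, (9,3):13132·8+13068→118124
@10  (10,1):40320·9+0→362880, (10,2):109584·9+40320→1026576, (10,3):118124·9+109584→1172700
@11  (11,1):362880·10+0→3628800, (11,2):1026576·10+362880→10628640, (11,3):1172700·10+1026576→12753576
@12  (12,1):3628800·11+0→39916800, (12,2):10628640·11+3628800→120543840, (12,3):12753576·11+10628640→150917976
Read c(12,1) = 39916800, c(12,2) = 120543840, c(12,3) = 150917976.

39916800, 120543840, 150917976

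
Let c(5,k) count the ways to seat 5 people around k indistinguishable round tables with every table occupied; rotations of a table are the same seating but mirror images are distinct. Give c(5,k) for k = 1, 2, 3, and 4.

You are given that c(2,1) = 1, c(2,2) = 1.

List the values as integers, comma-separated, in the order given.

24, 50, 35, 10

@3  (3,1):1·2+0→2, (3,2):1·2+1→3, (3,3):0·2+1→1
@4  (4,1):2·3+0→6, (4,2):3·3+2→11, (4,3):1·3+3→6, (4,4):0·3+1→1
@5  (5,1):6·4+0→24, (5,2):11·4+6→50, (5,3):6·4+11→35, (5,4):1·4+6→10
Read c(5,1) = 24, c(5,2) = 50, c(5,3) = 35, c(5,4) = 10.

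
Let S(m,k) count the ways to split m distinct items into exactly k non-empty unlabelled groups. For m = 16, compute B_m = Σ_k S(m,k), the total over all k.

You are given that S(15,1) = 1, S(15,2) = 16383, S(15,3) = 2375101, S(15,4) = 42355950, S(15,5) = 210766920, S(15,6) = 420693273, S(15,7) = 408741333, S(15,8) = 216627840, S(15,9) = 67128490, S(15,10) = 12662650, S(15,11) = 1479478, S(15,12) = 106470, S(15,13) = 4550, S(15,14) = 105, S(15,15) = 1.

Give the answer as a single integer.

10480142147

row 16: T[16][1]=1·1+0=1  T[16][2]=2·16383+1=32767  T[16][3]=3·2375101+16383=7141686  T[16][4]=4·42355950+2375101=171798901  T[16][5]=5·210766920+42355950=1096190550  T[16][6]=6·420693273+210766920=2734926558  T[16][7]=7·408741333+420693273=3281882604  T[16][8]=8·216627840+408741333=2141764053  T[16][9]=9·67128490+216627840=820784250  T[16][10]=10·12662650+67128490=193754990  T[16][11]=11·1479478+12662650=28936908  T[16][12]=12·106470+1479478=2757118  T[16][13]=13·4550+106470=165620  T[16][14]=14·105+4550=6020  T[16][15]=15·1+105=120  T[16][16]=16·0+1=1
B_16 = ΣS(16,k) = 1+32767+7141686+171798901+1096190550+2734926558+3281882604+2141764053+820784250+193754990+28936908+2757118+165620+6020+120+1 = 10480142147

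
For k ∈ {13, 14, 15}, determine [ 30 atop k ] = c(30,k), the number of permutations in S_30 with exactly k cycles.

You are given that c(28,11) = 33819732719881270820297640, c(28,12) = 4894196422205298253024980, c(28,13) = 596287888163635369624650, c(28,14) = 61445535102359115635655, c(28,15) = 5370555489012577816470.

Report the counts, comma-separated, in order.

r29: T_29,12=28×4894196422205298253024980+33819732719881270820297640=170857232541629621904997080; T_29,13=28×596287888163635369624650+4894196422205298253024980=21590257290787088602515180; T_29,14=28×61445535102359115635655+596287888163635369624650=2316762871029690607422990; T_29,15=28×5370555489012577816470+61445535102359115635655=211821088794711294496815
r30: T_30,13=29×21590257290787088602515180+170857232541629621904997080=796974693974455191377937300; T_30,14=29×2316762871029690607422990+21590257290787088602515180=88776380550648116217781890; T_30,15=29×211821088794711294496815+2316762871029690607422990=8459574446076318147830625
Read c(30,13) = 796974693974455191377937300, c(30,14) = 88776380550648116217781890, c(30,15) = 8459574446076318147830625.

796974693974455191377937300, 88776380550648116217781890, 8459574446076318147830625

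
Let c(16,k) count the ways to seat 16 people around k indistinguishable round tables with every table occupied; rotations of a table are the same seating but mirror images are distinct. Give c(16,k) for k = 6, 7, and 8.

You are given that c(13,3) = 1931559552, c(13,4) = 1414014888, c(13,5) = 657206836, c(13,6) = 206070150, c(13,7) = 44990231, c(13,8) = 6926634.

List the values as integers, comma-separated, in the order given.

i=14: T(14,4)=1931559552+13·1414014888=20313753096 | T(14,5)=1414014888+13·657206836=9957703756 | T(14,6)=657206836+13·206070150=3336118786 | T(14,7)=206070150+13·44990231=790943153 | T(14,8)=44990231+13·6926634=135036473
i=15: T(15,5)=20313753096+14·9957703756=159721605680 | T(15,6)=9957703756+14·3336118786=56663366760 | T(15,7)=3336118786+14·790943153=14409322928 | T(15,8)=790943153+14·135036473=2681453775
i=16: T(16,6)=159721605680+15·56663366760=1009672107080 | T(16,7)=56663366760+15·14409322928=272803210680 | T(16,8)=14409322928+15·2681453775=54631129553
Read c(16,6) = 1009672107080, c(16,7) = 272803210680, c(16,8) = 54631129553.

1009672107080, 272803210680, 54631129553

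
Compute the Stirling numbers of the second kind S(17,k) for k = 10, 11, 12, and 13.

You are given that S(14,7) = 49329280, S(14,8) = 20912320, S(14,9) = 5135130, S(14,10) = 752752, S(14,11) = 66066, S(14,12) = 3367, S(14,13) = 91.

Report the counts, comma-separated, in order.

2758334150, 512060978, 62022324, 4910178

[15] T[15,8]:8*20912320+49329280=216627840 · T[15,9]:9*5135130+20912320=67128490 · T[15,10]:10*752752+5135130=12662650 · T[15,11]:11*66066+752752=1479478 · T[15,12]:12*3367+66066=106470 · T[15,13]:13*91+3367=4550
[16] T[16,9]:9*67128490+216627840=820784250 · T[16,10]:10*12662650+67128490=193754990 · T[16,11]:11*1479478+12662650=28936908 · T[16,12]:12*106470+1479478=2757118 · T[16,13]:13*4550+106470=165620
[17] T[17,10]:10*193754990+820784250=2758334150 · T[17,11]:11*28936908+193754990=512060978 · T[17,12]:12*2757118+28936908=62022324 · T[17,13]:13*165620+2757118=4910178
Read S(17,10) = 2758334150, S(17,11) = 512060978, S(17,12) = 62022324, S(17,13) = 4910178.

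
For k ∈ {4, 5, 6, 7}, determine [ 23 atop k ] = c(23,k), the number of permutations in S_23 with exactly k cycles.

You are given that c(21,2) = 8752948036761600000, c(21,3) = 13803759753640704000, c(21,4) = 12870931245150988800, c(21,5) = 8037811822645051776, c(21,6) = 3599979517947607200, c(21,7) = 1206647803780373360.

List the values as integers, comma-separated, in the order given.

row 22: T[22][3]=21·13803759753640704000+8752948036761600000=298631902863216384000  T[22][4]=21·12870931245150988800+13803759753640704000=284093315901811468800  T[22][5]=21·8037811822645051776+12870931245150988800=181664979520697076096  T[22][6]=21·3599979517947607200+8037811822645051776=83637381699544802976  T[22][7]=21·1206647803780373360+3599979517947607200=28939583397335447760
row 23: T[23][4]=22·284093315901811468800+298631902863216384000=6548684852703068697600  T[23][5]=22·181664979520697076096+284093315901811468800=4280722865357147142912  T[23][6]=22·83637381699544802976+181664979520697076096=2021687376910682741568  T[23][7]=22·28939583397335447760+83637381699544802976=720308216440924653696
Read c(23,4) = 6548684852703068697600, c(23,5) = 4280722865357147142912, c(23,6) = 2021687376910682741568, c(23,7) = 720308216440924653696.

6548684852703068697600, 4280722865357147142912, 2021687376910682741568, 720308216440924653696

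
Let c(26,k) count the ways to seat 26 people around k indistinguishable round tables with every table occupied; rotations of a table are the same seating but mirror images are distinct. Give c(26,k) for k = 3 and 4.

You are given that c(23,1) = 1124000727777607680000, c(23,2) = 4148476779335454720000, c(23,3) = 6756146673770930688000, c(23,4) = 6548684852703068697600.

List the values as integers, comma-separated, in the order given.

i=24: T(24,1)=0+23·1124000727777607680000=25852016738884976640000 | T(24,2)=1124000727777607680000+23·4148476779335454720000=96538966652493066240000 | T(24,3)=4148476779335454720000+23·6756146673770930688000=159539850276066860544000 | T(24,4)=6756146673770930688000+23·6548684852703068697600=157375898285941510732800
i=25: T(25,2)=25852016738884976640000+24·96538966652493066240000=2342787216398718566400000 | T(25,3)=96538966652493066240000+24·159539850276066860544000=3925495373278097719296000 | T(25,4)=159539850276066860544000+24·157375898285941510732800=3936561409138663118131200
i=26: T(26,3)=2342787216398718566400000+25·3925495373278097719296000=100480171548351161548800000 | T(26,4)=3925495373278097719296000+25·3936561409138663118131200=102339530601744675672576000
Read c(26,3) = 100480171548351161548800000, c(26,4) = 102339530601744675672576000.

100480171548351161548800000, 102339530601744675672576000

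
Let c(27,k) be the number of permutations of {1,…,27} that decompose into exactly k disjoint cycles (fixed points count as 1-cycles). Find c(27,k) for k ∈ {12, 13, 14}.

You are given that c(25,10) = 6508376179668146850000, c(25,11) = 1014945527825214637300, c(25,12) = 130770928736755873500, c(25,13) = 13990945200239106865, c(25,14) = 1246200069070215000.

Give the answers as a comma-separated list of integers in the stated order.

@26  (26,11):1014945527825214637300·25+6508376179668146850000→31882014375298512782500, (26,12):130770928736755873500·25+1014945527825214637300→4284218746244111474800, (26,13):13990945200239106865·25+130770928736755873500→480544558742733545125, (26,14):1246200069070215000·25+13990945200239106865→45145946926994481865
@27  (27,12):4284218746244111474800·26+31882014375298512782500→143271701777645411127300, (27,13):480544558742733545125·26+4284218746244111474800→16778377273555183648050, (27,14):45145946926994481865·26+480544558742733545125→1654339178844590073615
Read c(27,12) = 143271701777645411127300, c(27,13) = 16778377273555183648050, c(27,14) = 1654339178844590073615.

143271701777645411127300, 16778377273555183648050, 1654339178844590073615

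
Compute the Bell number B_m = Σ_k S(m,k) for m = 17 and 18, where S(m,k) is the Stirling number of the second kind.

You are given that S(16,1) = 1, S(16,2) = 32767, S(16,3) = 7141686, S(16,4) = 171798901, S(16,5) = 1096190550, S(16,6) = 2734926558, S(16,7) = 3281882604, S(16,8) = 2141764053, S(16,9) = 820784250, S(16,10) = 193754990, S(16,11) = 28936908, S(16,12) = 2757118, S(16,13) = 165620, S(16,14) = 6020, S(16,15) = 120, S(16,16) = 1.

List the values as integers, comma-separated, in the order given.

row 17: T[17][1]=1·1+0=1  T[17][2]=2·32767+1=65535  T[17][3]=3·7141686+32767=21457825  T[17][4]=4·171798901+7141686=694337290  T[17][5]=5·1096190550+171798901=5652751651  T[17][6]=6·2734926558+1096190550=17505749898  T[17][7]=7·3281882604+2734926558=25708104786  T[17][8]=8·2141764053+3281882604=20415995028  T[17][9]=9·820784250+2141764053=9528822303  T[17][10]=10·193754990+820784250=2758334150  T[17][11]=11·28936908+193754990=512060978  T[17][12]=12·2757118+28936908=62022324  T[17][13]=13·165620+2757118=4910178  T[17][14]=14·6020+165620=249900  T[17][15]=15·120+6020=7820  T[17][16]=16·1+120=136  T[17][17]=17·0+1=1
row 18: T[18][1]=1·1+0=1  T[18][2]=2·65535+1=131071  T[18][3]=3·21457825+65535=64439010  T[18][4]=4·694337290+21457825=2798806985  T[18][5]=5·5652751651+694337290=28958095545  T[18][6]=6·17505749898+5652751651=110687251039  T[18][7]=7·25708104786+17505749898=197462483400  T[18][8]=8·20415995028+25708104786=189036065010  T[18][9]=9·9528822303+20415995028=106175395755  T[18][10]=10·2758334150+9528822303=37112163803  T[18][11]=11·512060978+2758334150=8391004908  T[18][12]=12·62022324+512060978=1256328866  T[18][13]=13·4910178+62022324=125854638  T[18][14]=14·249900+4910178=8408778  T[18][15]=15·7820+249900=367200  T[18][16]=16·136+7820=9996  T[18][17]=17·1+136=153  T[18][18]=18·0+1=1
B_17 = ΣS(17,k) = 1+65535+21457825+694337290+5652751651+17505749898+25708104786+20415995028+9528822303+2758334150+512060978+62022324+4910178+249900+7820+136+1 = 82864869804
B_18 = ΣS(18,k) = 1+131071+64439010+2798806985+28958095545+110687251039+197462483400+189036065010+106175395755+37112163803+8391004908+1256328866+125854638+8408778+367200+9996+153+1 = 682076806159

82864869804, 682076806159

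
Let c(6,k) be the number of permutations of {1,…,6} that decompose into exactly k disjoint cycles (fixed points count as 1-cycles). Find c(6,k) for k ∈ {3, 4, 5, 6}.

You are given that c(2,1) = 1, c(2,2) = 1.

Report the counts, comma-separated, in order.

225, 85, 15, 1

i=3: T(3,1)=0+2·1=2 | T(3,2)=1+2·1=3 | T(3,3)=1+2·0=1
i=4: T(4,1)=0+3·2=6 | T(4,2)=2+3·3=11 | T(4,3)=3+3·1=6 | T(4,4)=1+3·0=1
i=5: T(5,2)=6+4·11=50 | T(5,3)=11+4·6=35 | T(5,4)=6+4·1=10 | T(5,5)=1+4·0=1
i=6: T(6,3)=50+5·35=225 | T(6,4)=35+5·10=85 | T(6,5)=10+5·1=15 | T(6,6)=1+5·0=1
Read c(6,3) = 225, c(6,4) = 85, c(6,5) = 15, c(6,6) = 1.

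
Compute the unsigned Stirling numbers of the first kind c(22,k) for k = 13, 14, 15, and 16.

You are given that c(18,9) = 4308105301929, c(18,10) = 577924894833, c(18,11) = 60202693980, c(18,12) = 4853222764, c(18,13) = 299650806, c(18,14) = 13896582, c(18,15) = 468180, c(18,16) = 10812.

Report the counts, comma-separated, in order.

i=19: T(19,10)=4308105301929+18·577924894833=14710753408923 | T(19,11)=577924894833+18·60202693980=1661573386473 | T(19,12)=60202693980+18·4853222764=147560703732 | T(19,13)=4853222764+18·299650806=10246937272 | T(19,14)=299650806+18·13896582=549789282 | T(19,15)=13896582+18·468180=22323822 | T(19,16)=468180+18·10812=662796
i=20: T(20,11)=14710753408923+19·1661573386473=46280647751910 | T(20,12)=1661573386473+19·147560703732=4465226757381 | T(20,13)=147560703732+19·10246937272=342252511900 | T(20,14)=10246937272+19·549789282=20692933630 | T(20,15)=549789282+19·22323822=973941900 | T(20,16)=22323822+19·662796=34916946
i=21: T(21,12)=46280647751910+20·4465226757381=135585182899530 | T(21,13)=4465226757381+20·342252511900=11310276995381 | T(21,14)=342252511900+20·20692933630=756111184500 | T(21,15)=20692933630+20·973941900=40171771630 | T(21,16)=973941900+20·34916946=1672280820
i=22: T(22,13)=135585182899530+21·11310276995381=373100999802531 | T(22,14)=11310276995381+21·756111184500=27188611869881 | T(22,15)=756111184500+21·40171771630=1599718388730 | T(22,16)=40171771630+21·1672280820=75289668850
Read c(22,13) = 373100999802531, c(22,14) = 27188611869881, c(22,15) = 1599718388730, c(22,16) = 75289668850.

373100999802531, 27188611869881, 1599718388730, 75289668850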